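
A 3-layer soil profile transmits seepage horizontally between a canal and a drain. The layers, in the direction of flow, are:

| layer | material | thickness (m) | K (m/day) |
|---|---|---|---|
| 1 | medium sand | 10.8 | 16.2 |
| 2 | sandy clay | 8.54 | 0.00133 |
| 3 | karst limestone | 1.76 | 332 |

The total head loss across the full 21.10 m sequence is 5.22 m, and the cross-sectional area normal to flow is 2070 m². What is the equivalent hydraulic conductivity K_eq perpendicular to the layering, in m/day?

Flow is perpendicular to layering, so the layers act in series and the equivalent K is the thickness-weighted harmonic mean.
Total thickness L = 10.8 + 8.54 + 1.76 = 21.10 m.
Σ(b_i/K_i) = 10.8/16.2 + 8.54/0.00133 + 1.76/332 = 6422 d.
K_eq = L / Σ(b_i/K_i) = 21.10 / 6422 = 0.003286 m/day.

0.00329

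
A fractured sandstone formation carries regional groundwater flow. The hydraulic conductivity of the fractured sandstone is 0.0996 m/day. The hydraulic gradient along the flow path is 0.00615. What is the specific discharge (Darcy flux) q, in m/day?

Hydraulic gradient i = 0.00615.
Specific discharge q = K · i = 0.09960 × 0.006150 = 0.0006125 m/day.

0.000613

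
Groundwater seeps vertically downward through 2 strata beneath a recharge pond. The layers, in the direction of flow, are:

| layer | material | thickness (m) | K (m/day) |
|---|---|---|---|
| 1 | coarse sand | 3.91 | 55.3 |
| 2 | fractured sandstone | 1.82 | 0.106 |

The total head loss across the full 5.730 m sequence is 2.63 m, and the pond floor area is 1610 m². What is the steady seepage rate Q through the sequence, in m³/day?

Flow is perpendicular to layering, so the layers act in series and the equivalent K is the thickness-weighted harmonic mean.
Total thickness L = 3.91 + 1.82 = 5.730 m.
Σ(b_i/K_i) = 3.91/55.3 + 1.82/0.106 = 17.24 d.
K_eq = L / Σ(b_i/K_i) = 5.730 / 17.24 = 0.3324 m/day.
Q = K_eq · A · (Δh/L) = 0.3324 × 1610 × (2.63/5.730) = 245.6 m³/day.

246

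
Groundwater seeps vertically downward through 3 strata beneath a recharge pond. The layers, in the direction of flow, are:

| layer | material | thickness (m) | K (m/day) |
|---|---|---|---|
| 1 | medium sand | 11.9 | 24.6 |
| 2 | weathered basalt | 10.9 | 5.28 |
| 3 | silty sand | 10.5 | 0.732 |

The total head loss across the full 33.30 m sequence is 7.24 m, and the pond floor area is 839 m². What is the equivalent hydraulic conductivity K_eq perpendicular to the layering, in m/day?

1.97

Flow is perpendicular to layering, so the layers act in series and the equivalent K is the thickness-weighted harmonic mean.
Total thickness L = 11.9 + 10.9 + 10.5 = 33.30 m.
Σ(b_i/K_i) = 11.9/24.6 + 10.9/5.28 + 10.5/0.732 = 16.89 d.
K_eq = L / Σ(b_i/K_i) = 33.30 / 16.89 = 1.971 m/day.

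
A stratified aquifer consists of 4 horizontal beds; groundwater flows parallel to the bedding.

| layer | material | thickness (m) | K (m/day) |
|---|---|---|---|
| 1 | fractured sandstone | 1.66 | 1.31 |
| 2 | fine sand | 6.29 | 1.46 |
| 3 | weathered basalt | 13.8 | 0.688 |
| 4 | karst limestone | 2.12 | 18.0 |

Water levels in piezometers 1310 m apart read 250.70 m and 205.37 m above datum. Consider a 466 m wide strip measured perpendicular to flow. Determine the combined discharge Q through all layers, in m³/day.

Flow is parallel to layering, so each bed carries its own Darcy discharge and the transmissivities add.
Σ(K_i·b_i) = 1.31×1.66 + 1.46×6.29 + 0.688×13.8 + 18.0×2.12 = 59.01 m²/day.
Hydraulic gradient i = (250.70 − 205.37) / 1310 = 45.33 / 1310 = 0.03460.
Q = Σ(K_i·b_i) · W · i = 59.01 × 466 × 0.03460 = 951.6 m³/day.

952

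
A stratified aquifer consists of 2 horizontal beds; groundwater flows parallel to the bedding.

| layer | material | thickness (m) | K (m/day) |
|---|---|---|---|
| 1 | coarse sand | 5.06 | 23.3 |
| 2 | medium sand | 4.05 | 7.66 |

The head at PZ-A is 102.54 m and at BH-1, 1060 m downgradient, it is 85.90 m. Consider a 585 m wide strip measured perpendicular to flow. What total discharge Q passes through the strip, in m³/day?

Flow is parallel to layering, so each bed carries its own Darcy discharge and the transmissivities add.
Σ(K_i·b_i) = 23.3×5.06 + 7.66×4.05 = 148.9 m²/day.
Hydraulic gradient i = (102.54 − 85.90) / 1060 = 16.64 / 1060 = 0.01570.
Q = Σ(K_i·b_i) · W · i = 148.9 × 585 × 0.01570 = 1368 m³/day.

1370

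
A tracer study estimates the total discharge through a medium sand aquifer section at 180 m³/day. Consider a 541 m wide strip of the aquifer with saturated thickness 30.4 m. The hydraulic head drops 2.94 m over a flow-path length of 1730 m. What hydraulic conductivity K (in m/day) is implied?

Cross-sectional area A = 541 × 30.4 = 16446 m².
Hydraulic gradient i = Δh / L = 2.94 / 1730 = 0.001699.
From Q = K·A·i, K = Q / (A·i) = 180 / (16446 × 0.001699) = 6.440 m/day.

6.44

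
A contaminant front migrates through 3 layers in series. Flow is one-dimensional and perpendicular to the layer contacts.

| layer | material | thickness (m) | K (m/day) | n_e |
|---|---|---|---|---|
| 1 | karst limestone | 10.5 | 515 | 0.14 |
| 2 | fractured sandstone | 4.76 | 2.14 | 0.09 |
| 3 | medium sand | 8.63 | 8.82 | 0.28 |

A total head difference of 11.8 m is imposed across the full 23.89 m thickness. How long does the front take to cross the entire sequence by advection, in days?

With flow normal to the layers, continuity requires the same specific discharge q through every layer.
Σ(b_i/K_i) = 10.5/515 + 4.76/2.14 + 8.63/8.82 = 3.223 d.
q = Δh / Σ(b_i/K_i) = 11.8 / 3.223 = 3.661 m/day.
In each layer the seepage velocity is v_i = q/n_i, so the layer transit time is t_i = b_i·n_i / q:
  layer 1 (karst limestone): t_1 = 10.5 × 0.14 / 3.661 = 0.4015 d
  layer 2 (fractured sandstone): t_2 = 4.76 × 0.09 / 3.661 = 0.1170 d
  layer 3 (medium sand): t_3 = 8.63 × 0.28 / 3.661 = 0.6600 d
Total t = Σ t_i = 1.179 days.

1.18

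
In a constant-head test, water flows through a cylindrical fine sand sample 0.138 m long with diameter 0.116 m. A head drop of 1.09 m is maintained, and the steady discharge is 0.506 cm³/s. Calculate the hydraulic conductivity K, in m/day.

Cross-sectional area A = π·(d/2)² = π × (0.116/2)² = 0.01057 m².
Convert discharge: 0.506 cm³/s = 5.060e-07 m³/s.
Darcy's law rearranged: K = Q·L / (A·Δh) = 5.060e-07 × 0.138 / (0.01057 × 1.09) = 6.062e-06 m/s = 0.5237 m/day.

0.524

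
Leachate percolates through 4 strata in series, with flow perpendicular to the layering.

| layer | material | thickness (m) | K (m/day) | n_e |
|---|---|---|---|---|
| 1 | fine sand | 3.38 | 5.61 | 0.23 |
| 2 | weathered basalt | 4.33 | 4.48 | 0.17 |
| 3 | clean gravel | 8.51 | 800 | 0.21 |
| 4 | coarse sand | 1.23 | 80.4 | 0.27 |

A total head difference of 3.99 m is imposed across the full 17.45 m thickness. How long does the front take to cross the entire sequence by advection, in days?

1.45

With flow normal to the layers, continuity requires the same specific discharge q through every layer.
Σ(b_i/K_i) = 3.38/5.61 + 4.33/4.48 + 8.51/800 + 1.23/80.4 = 1.595 d.
q = Δh / Σ(b_i/K_i) = 3.99 / 1.595 = 2.502 m/day.
In each layer the seepage velocity is v_i = q/n_i, so the layer transit time is t_i = b_i·n_i / q:
  layer 1 (fine sand): t_1 = 3.38 × 0.23 / 2.502 = 0.3108 d
  layer 2 (weathered basalt): t_2 = 4.33 × 0.17 / 2.502 = 0.2942 d
  layer 3 (clean gravel): t_3 = 8.51 × 0.21 / 2.502 = 0.7144 d
  layer 4 (coarse sand): t_4 = 1.23 × 0.27 / 2.502 = 0.1328 d
Total t = Σ t_i = 1.452 days.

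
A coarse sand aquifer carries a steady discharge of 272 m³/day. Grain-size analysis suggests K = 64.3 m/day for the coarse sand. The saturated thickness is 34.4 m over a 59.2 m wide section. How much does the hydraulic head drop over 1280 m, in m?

2.66

Cross-sectional area A = 59.2 × 34.4 = 2036 m².
From Q = K·A·i, i = Q / (K·A) = 272 / (64.30 × 2036) = 0.002077.
Head loss Δh = i · L = 0.002077 × 1280 = 2.659 m.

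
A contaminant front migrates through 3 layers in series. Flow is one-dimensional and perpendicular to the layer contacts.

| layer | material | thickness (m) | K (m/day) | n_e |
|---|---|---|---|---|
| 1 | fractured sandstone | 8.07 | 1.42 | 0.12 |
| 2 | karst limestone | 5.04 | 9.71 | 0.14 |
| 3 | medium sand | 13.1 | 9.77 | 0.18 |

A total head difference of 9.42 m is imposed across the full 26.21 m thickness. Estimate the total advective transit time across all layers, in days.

3.23

With flow normal to the layers, continuity requires the same specific discharge q through every layer.
Σ(b_i/K_i) = 8.07/1.42 + 5.04/9.71 + 13.1/9.77 = 7.543 d.
q = Δh / Σ(b_i/K_i) = 9.42 / 7.543 = 1.249 m/day.
In each layer the seepage velocity is v_i = q/n_i, so the layer transit time is t_i = b_i·n_i / q:
  layer 1 (fractured sandstone): t_1 = 8.07 × 0.12 / 1.249 = 0.7754 d
  layer 2 (karst limestone): t_2 = 5.04 × 0.14 / 1.249 = 0.5650 d
  layer 3 (medium sand): t_3 = 13.1 × 0.18 / 1.249 = 1.888 d
Total t = Σ t_i = 3.229 days.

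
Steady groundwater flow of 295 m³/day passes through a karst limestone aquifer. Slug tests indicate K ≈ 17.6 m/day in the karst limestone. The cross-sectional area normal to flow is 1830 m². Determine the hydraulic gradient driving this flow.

From Q = K·A·i, i = Q / (K·A) = 295 / (17.60 × 1830) = 0.009159.

0.00916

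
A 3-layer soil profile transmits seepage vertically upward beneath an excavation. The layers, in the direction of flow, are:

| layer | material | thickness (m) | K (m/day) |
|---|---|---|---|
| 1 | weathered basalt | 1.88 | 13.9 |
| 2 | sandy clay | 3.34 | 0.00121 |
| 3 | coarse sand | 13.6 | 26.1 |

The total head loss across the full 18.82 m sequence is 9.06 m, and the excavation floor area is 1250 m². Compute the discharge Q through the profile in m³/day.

Flow is perpendicular to layering, so the layers act in series and the equivalent K is the thickness-weighted harmonic mean.
Total thickness L = 1.88 + 3.34 + 13.6 = 18.82 m.
Σ(b_i/K_i) = 1.88/13.9 + 3.34/0.00121 + 13.6/26.1 = 2761 d.
K_eq = L / Σ(b_i/K_i) = 18.82 / 2761 = 0.006816 m/day.
Q = K_eq · A · (Δh/L) = 0.006816 × 1250 × (9.06/18.82) = 4.102 m³/day.

4.10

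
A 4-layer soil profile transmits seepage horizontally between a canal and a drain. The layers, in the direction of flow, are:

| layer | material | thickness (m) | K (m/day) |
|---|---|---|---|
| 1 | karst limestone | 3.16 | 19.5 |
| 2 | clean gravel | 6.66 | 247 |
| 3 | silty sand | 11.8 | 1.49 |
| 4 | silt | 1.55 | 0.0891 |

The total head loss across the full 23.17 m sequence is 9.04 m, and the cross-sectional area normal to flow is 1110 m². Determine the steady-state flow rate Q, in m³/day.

393

Flow is perpendicular to layering, so the layers act in series and the equivalent K is the thickness-weighted harmonic mean.
Total thickness L = 3.16 + 6.66 + 11.8 + 1.55 = 23.17 m.
Σ(b_i/K_i) = 3.16/19.5 + 6.66/247 + 11.8/1.49 + 1.55/0.0891 = 25.50 d.
K_eq = L / Σ(b_i/K_i) = 23.17 / 25.50 = 0.9085 m/day.
Q = K_eq · A · (Δh/L) = 0.9085 × 1110 × (9.04/23.17) = 393.4 m³/day.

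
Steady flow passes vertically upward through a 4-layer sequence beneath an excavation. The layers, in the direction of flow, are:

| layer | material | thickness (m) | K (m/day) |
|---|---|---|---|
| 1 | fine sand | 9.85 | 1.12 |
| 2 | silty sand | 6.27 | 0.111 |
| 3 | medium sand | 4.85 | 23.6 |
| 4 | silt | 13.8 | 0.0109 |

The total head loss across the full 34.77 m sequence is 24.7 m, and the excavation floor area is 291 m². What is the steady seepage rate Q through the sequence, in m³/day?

Flow is perpendicular to layering, so the layers act in series and the equivalent K is the thickness-weighted harmonic mean.
Total thickness L = 9.85 + 6.27 + 4.85 + 13.8 = 34.77 m.
Σ(b_i/K_i) = 9.85/1.12 + 6.27/0.111 + 4.85/23.6 + 13.8/0.0109 = 1332 d.
K_eq = L / Σ(b_i/K_i) = 34.77 / 1332 = 0.02611 m/day.
Q = K_eq · A · (Δh/L) = 0.02611 × 291 × (24.7/34.77) = 5.398 m³/day.

5.40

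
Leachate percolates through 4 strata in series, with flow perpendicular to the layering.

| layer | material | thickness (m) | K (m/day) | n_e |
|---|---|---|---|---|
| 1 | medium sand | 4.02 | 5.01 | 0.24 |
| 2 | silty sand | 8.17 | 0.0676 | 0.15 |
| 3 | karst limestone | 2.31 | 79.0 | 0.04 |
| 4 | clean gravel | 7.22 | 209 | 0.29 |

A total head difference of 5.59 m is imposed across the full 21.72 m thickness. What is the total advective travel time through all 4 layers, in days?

With flow normal to the layers, continuity requires the same specific discharge q through every layer.
Σ(b_i/K_i) = 4.02/5.01 + 8.17/0.0676 + 2.31/79.0 + 7.22/209 = 121.7 d.
q = Δh / Σ(b_i/K_i) = 5.59 / 121.7 = 0.04592 m/day.
In each layer the seepage velocity is v_i = q/n_i, so the layer transit time is t_i = b_i·n_i / q:
  layer 1 (medium sand): t_1 = 4.02 × 0.24 / 0.04592 = 21.01 d
  layer 2 (silty sand): t_2 = 8.17 × 0.15 / 0.04592 = 26.69 d
  layer 3 (karst limestone): t_3 = 2.31 × 0.04 / 0.04592 = 2.012 d
  layer 4 (clean gravel): t_4 = 7.22 × 0.29 / 0.04592 = 45.59 d
Total t = Σ t_i = 95.30 days.

95.3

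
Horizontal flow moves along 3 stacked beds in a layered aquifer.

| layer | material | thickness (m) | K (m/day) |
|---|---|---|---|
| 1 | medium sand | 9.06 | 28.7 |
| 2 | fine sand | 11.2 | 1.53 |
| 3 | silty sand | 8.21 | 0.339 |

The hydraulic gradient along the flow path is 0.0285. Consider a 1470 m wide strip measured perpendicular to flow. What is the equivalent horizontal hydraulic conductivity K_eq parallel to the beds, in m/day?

Flow is parallel to layering, so each bed carries its own Darcy discharge and the transmissivities add.
Σ(K_i·b_i) = 28.7×9.06 + 1.53×11.2 + 0.339×8.21 = 279.9 m²/day.
Total thickness b = 28.47 m, so K_eq = Σ(K_i·b_i)/b = 9.833 m/day.

9.83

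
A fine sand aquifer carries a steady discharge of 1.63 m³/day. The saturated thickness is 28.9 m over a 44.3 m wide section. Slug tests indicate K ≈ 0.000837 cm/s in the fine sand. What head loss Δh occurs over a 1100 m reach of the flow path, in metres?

1.94

Convert K: 0.000837 cm/s × 864 = 0.7232 m/day.
Cross-sectional area A = 44.3 × 28.9 = 1280 m².
From Q = K·A·i, i = Q / (K·A) = 1.63 / (0.7232 × 1280) = 0.001761.
Head loss Δh = i · L = 0.001761 × 1100 = 1.937 m.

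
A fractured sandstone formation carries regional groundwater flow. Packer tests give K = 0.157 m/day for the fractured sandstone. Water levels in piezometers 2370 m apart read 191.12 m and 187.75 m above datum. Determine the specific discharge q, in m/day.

0.000223

Hydraulic gradient i = (191.12 − 187.75) / 2370 = 3.37 / 2370 = 0.001422.
Specific discharge q = K · i = 0.1570 × 0.001422 = 0.0002232 m/day.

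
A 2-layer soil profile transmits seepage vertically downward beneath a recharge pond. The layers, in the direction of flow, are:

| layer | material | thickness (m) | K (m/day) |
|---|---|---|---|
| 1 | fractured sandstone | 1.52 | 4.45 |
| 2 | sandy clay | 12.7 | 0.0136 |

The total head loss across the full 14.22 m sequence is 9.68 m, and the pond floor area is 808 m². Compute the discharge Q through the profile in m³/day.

Flow is perpendicular to layering, so the layers act in series and the equivalent K is the thickness-weighted harmonic mean.
Total thickness L = 1.52 + 12.7 = 14.22 m.
Σ(b_i/K_i) = 1.52/4.45 + 12.7/0.0136 = 934.2 d.
K_eq = L / Σ(b_i/K_i) = 14.22 / 934.2 = 0.01522 m/day.
Q = K_eq · A · (Δh/L) = 0.01522 × 808 × (9.68/14.22) = 8.373 m³/day.

8.37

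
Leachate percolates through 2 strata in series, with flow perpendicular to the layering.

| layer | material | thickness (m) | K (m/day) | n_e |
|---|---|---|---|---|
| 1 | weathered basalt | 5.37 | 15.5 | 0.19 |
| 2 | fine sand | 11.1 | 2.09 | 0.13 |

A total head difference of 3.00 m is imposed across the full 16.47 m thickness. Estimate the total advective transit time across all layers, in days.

With flow normal to the layers, continuity requires the same specific discharge q through every layer.
Σ(b_i/K_i) = 5.37/15.5 + 11.1/2.09 = 5.657 d.
q = Δh / Σ(b_i/K_i) = 3.00 / 5.657 = 0.5303 m/day.
In each layer the seepage velocity is v_i = q/n_i, so the layer transit time is t_i = b_i·n_i / q:
  layer 1 (weathered basalt): t_1 = 5.37 × 0.19 / 0.5303 = 1.924 d
  layer 2 (fine sand): t_2 = 11.1 × 0.13 / 0.5303 = 2.721 d
Total t = Σ t_i = 4.645 days.

4.65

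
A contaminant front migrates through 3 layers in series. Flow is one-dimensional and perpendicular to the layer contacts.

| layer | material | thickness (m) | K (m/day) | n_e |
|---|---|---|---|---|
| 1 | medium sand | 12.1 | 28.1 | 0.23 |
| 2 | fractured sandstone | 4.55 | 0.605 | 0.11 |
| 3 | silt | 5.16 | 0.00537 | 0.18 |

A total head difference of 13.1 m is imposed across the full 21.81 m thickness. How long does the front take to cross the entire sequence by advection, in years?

With flow normal to the layers, continuity requires the same specific discharge q through every layer.
Σ(b_i/K_i) = 12.1/28.1 + 4.55/0.605 + 5.16/0.00537 = 968.8 d.
q = Δh / Σ(b_i/K_i) = 13.1 / 968.8 = 0.01352 m/day.
In each layer the seepage velocity is v_i = q/n_i, so the layer transit time is t_i = b_i·n_i / q:
  layer 1 (medium sand): t_1 = 12.1 × 0.23 / 0.01352 = 205.8 d
  layer 2 (fractured sandstone): t_2 = 4.55 × 0.11 / 0.01352 = 37.02 d
  layer 3 (silt): t_3 = 5.16 × 0.18 / 0.01352 = 68.69 d
Total t = Σ t_i = 311.5 days = 0.8529 years.

0.853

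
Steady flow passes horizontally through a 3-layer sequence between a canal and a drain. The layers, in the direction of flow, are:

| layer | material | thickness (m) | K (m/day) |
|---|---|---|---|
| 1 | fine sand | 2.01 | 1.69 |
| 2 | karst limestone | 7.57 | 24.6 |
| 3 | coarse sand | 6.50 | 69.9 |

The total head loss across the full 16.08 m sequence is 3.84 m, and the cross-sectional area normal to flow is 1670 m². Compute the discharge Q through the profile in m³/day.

Flow is perpendicular to layering, so the layers act in series and the equivalent K is the thickness-weighted harmonic mean.
Total thickness L = 2.01 + 7.57 + 6.50 = 16.08 m.
Σ(b_i/K_i) = 2.01/1.69 + 7.57/24.6 + 6.50/69.9 = 1.590 d.
K_eq = L / Σ(b_i/K_i) = 16.08 / 1.590 = 10.11 m/day.
Q = K_eq · A · (Δh/L) = 10.11 × 1670 × (3.84/16.08) = 4033 m³/day.

4030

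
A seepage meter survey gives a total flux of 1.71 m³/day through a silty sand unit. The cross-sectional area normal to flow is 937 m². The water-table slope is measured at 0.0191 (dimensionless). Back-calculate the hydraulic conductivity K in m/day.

0.0955

Hydraulic gradient i = 0.0191.
From Q = K·A·i, K = Q / (A·i) = 1.71 / (937.0 × 0.01910) = 0.09555 m/day.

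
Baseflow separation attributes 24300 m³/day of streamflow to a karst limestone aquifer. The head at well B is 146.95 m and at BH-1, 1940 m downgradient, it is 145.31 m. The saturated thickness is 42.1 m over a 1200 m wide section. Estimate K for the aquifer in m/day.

569

Cross-sectional area A = 1200 × 42.1 = 50520 m².
Hydraulic gradient i = (146.95 − 145.31) / 1940 = 1.64 / 1940 = 0.0008454.
From Q = K·A·i, K = Q / (A·i) = 24300 / (50520 × 0.0008454) = 569.0 m/day.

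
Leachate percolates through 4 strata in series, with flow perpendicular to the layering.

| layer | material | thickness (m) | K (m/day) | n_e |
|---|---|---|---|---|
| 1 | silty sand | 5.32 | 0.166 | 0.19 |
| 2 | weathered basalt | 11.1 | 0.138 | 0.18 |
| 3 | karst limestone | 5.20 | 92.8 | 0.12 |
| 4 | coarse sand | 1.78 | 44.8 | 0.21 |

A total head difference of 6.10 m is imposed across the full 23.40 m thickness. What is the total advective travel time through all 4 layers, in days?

With flow normal to the layers, continuity requires the same specific discharge q through every layer.
Σ(b_i/K_i) = 5.32/0.166 + 11.1/0.138 + 5.20/92.8 + 1.78/44.8 = 112.6 d.
q = Δh / Σ(b_i/K_i) = 6.10 / 112.6 = 0.05418 m/day.
In each layer the seepage velocity is v_i = q/n_i, so the layer transit time is t_i = b_i·n_i / q:
  layer 1 (silty sand): t_1 = 5.32 × 0.19 / 0.05418 = 18.65 d
  layer 2 (weathered basalt): t_2 = 11.1 × 0.18 / 0.05418 = 36.87 d
  layer 3 (karst limestone): t_3 = 5.20 × 0.12 / 0.05418 = 11.52 d
  layer 4 (coarse sand): t_4 = 1.78 × 0.21 / 0.05418 = 6.899 d
Total t = Σ t_i = 73.94 days.

73.9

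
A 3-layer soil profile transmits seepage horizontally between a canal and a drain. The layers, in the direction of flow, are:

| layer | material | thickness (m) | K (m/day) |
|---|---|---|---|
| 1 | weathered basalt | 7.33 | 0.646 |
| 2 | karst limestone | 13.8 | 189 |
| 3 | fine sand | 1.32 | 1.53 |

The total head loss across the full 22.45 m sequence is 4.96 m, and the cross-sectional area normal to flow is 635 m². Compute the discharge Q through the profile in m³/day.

256

Flow is perpendicular to layering, so the layers act in series and the equivalent K is the thickness-weighted harmonic mean.
Total thickness L = 7.33 + 13.8 + 1.32 = 22.45 m.
Σ(b_i/K_i) = 7.33/0.646 + 13.8/189 + 1.32/1.53 = 12.28 d.
K_eq = L / Σ(b_i/K_i) = 22.45 / 12.28 = 1.828 m/day.
Q = K_eq · A · (Δh/L) = 1.828 × 635 × (4.96/22.45) = 256.4 m³/day.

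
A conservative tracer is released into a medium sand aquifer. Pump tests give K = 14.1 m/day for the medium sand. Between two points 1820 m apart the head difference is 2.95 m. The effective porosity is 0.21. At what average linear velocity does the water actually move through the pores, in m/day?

Hydraulic gradient i = Δh / L = 2.95 / 1820 = 0.001621.
Darcy flux q = K · i = 14.10 × 0.001621 = 0.02285 m/day.
Seepage velocity v = q / n_e = 0.02285 / 0.21 = 0.1088 m/day.

0.109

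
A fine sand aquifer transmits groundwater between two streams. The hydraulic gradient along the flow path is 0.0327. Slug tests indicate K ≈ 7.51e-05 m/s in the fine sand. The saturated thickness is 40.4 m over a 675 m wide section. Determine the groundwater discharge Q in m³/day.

5790

Convert K: 7.51e-05 m/s × 86400 = 6.489 m/day.
Cross-sectional area A = 675 × 40.4 = 27270 m².
Hydraulic gradient i = 0.0327.
Darcy's law: Q = K · A · i = 6.489 × 27270 × 0.03270 = 5786 m³/day.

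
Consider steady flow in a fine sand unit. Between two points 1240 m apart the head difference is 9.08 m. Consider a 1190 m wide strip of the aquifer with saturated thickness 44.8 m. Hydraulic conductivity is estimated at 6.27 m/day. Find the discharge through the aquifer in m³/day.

2450

Cross-sectional area A = 1190 × 44.8 = 53312 m².
Hydraulic gradient i = Δh / L = 9.08 / 1240 = 0.007323.
Darcy's law: Q = K · A · i = 6.270 × 53312 × 0.007323 = 2448 m³/day.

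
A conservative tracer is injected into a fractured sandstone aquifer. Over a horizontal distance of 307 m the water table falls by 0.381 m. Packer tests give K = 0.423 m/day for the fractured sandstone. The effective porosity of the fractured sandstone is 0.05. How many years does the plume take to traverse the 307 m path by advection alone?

Hydraulic gradient i = Δh / L = 0.381 / 307 = 0.001241.
Darcy flux q = K · i = 0.4230 × 0.001241 = 0.0005250 m/day.
Seepage velocity v = q / n_e = 0.0005250 / 0.05 = 0.01050 m/day.
Travel time t = L / v = 307 / 0.01050 = 29240 days = 80.06 years.

80.1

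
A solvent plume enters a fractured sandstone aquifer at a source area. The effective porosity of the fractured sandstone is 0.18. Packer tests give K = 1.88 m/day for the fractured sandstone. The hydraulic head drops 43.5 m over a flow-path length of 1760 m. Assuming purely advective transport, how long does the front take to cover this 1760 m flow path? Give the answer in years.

18.7

Hydraulic gradient i = Δh / L = 43.5 / 1760 = 0.02472.
Darcy flux q = K · i = 1.880 × 0.02472 = 0.04647 m/day.
Seepage velocity v = q / n_e = 0.04647 / 0.18 = 0.2581 m/day.
Travel time t = L / v = 1760 / 0.2581 = 6818 days = 18.67 years.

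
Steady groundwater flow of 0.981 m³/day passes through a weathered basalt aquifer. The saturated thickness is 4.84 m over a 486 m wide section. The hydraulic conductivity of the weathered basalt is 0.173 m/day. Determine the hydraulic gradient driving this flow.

0.00241

Cross-sectional area A = 486 × 4.84 = 2352 m².
From Q = K·A·i, i = Q / (K·A) = 0.981 / (0.1730 × 2352) = 0.002411.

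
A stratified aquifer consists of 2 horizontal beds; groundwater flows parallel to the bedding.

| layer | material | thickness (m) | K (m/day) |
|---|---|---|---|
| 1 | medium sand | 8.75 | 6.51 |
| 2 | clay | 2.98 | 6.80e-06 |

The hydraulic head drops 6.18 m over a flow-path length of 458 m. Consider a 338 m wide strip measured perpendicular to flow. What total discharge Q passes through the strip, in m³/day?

Flow is parallel to layering, so each bed carries its own Darcy discharge and the transmissivities add.
Σ(K_i·b_i) = 6.51×8.75 + 6.80e-06×2.98 = 56.96 m²/day.
Hydraulic gradient i = Δh / L = 6.18 / 458 = 0.01349.
Q = Σ(K_i·b_i) · W · i = 56.96 × 338 × 0.01349 = 259.8 m³/day.

260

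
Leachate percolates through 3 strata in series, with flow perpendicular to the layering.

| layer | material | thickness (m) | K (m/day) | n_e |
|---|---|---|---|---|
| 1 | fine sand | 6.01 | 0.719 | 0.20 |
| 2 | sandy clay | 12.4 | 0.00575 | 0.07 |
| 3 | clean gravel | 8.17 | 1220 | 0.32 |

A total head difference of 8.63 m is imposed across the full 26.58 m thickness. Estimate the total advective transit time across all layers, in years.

With flow normal to the layers, continuity requires the same specific discharge q through every layer.
Σ(b_i/K_i) = 6.01/0.719 + 12.4/0.00575 + 8.17/1220 = 2165 d.
q = Δh / Σ(b_i/K_i) = 8.63 / 2165 = 0.003986 m/day.
In each layer the seepage velocity is v_i = q/n_i, so the layer transit time is t_i = b_i·n_i / q:
  layer 1 (fine sand): t_1 = 6.01 × 0.20 / 0.003986 = 301.5 d
  layer 2 (sandy clay): t_2 = 12.4 × 0.07 / 0.003986 = 217.7 d
  layer 3 (clean gravel): t_3 = 8.17 × 0.32 / 0.003986 = 655.8 d
Total t = Σ t_i = 1175 days = 3.217 years.

3.22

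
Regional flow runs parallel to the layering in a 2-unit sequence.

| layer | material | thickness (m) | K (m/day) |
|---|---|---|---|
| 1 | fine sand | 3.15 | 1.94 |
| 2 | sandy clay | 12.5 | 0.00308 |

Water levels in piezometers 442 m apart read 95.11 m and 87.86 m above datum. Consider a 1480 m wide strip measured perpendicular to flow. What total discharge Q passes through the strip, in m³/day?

Flow is parallel to layering, so each bed carries its own Darcy discharge and the transmissivities add.
Σ(K_i·b_i) = 1.94×3.15 + 0.00308×12.5 = 6.149 m²/day.
Hydraulic gradient i = (95.11 − 87.86) / 442 = 7.25 / 442 = 0.01640.
Q = Σ(K_i·b_i) · W · i = 6.149 × 1480 × 0.01640 = 149.3 m³/day.

149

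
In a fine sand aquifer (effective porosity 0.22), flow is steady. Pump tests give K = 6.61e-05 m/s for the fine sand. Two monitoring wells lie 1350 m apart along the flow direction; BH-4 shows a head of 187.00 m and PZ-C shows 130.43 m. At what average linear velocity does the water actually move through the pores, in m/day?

Convert K: 6.61e-05 m/s × 86400 = 5.711 m/day.
Hydraulic gradient i = (187.00 − 130.43) / 1350 = 56.57 / 1350 = 0.04190.
Darcy flux q = K · i = 5.711 × 0.04190 = 0.2393 m/day.
Seepage velocity v = q / n_e = 0.2393 / 0.22 = 1.088 m/day.

1.09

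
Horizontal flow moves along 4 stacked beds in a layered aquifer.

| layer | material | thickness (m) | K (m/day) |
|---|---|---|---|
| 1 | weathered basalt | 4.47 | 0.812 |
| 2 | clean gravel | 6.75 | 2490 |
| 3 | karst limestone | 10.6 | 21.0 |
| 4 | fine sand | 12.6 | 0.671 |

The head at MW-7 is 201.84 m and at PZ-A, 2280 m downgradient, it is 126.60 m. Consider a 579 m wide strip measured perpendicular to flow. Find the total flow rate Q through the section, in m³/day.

Flow is parallel to layering, so each bed carries its own Darcy discharge and the transmissivities add.
Σ(K_i·b_i) = 0.812×4.47 + 2490×6.75 + 21.0×10.6 + 0.671×12.6 = 17042 m²/day.
Hydraulic gradient i = (201.84 − 126.60) / 2280 = 75.24 / 2280 = 0.03300.
Q = Σ(K_i·b_i) · W · i = 17042 × 579 × 0.03300 = 3.256e+05 m³/day.

326000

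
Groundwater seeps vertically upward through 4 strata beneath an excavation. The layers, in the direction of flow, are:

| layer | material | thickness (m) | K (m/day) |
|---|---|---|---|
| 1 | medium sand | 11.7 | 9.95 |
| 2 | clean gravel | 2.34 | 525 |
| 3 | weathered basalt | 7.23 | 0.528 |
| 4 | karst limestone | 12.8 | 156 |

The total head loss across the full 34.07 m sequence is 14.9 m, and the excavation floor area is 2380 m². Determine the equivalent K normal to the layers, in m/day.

Flow is perpendicular to layering, so the layers act in series and the equivalent K is the thickness-weighted harmonic mean.
Total thickness L = 11.7 + 2.34 + 7.23 + 12.8 = 34.07 m.
Σ(b_i/K_i) = 11.7/9.95 + 2.34/525 + 7.23/0.528 + 12.8/156 = 14.96 d.
K_eq = L / Σ(b_i/K_i) = 34.07 / 14.96 = 2.278 m/day.

2.28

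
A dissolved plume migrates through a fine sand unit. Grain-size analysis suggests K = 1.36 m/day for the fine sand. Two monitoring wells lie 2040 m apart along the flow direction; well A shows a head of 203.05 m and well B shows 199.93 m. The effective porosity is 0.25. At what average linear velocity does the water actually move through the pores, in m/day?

Hydraulic gradient i = (203.05 − 199.93) / 2040 = 3.12 / 2040 = 0.001529.
Darcy flux q = K · i = 1.360 × 0.001529 = 0.002080 m/day.
Seepage velocity v = q / n_e = 0.002080 / 0.25 = 0.008320 m/day.

0.00832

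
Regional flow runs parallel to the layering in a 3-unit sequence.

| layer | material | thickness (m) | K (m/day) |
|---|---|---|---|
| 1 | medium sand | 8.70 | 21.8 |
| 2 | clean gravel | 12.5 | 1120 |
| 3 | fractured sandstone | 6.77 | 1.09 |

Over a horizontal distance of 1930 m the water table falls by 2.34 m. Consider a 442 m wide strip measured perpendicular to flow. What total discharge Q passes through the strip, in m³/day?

7610

Flow is parallel to layering, so each bed carries its own Darcy discharge and the transmissivities add.
Σ(K_i·b_i) = 21.8×8.70 + 1120×12.5 + 1.09×6.77 = 14197 m²/day.
Hydraulic gradient i = Δh / L = 2.34 / 1930 = 0.001212.
Q = Σ(K_i·b_i) · W · i = 14197 × 442 × 0.001212 = 7608 m³/day.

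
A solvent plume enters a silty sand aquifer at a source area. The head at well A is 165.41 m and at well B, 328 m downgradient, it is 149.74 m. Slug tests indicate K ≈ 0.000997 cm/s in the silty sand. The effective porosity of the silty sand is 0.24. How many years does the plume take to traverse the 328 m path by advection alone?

Convert K: 0.000997 cm/s × 864 = 0.8614 m/day.
Hydraulic gradient i = (165.41 − 149.74) / 328 = 15.67 / 328 = 0.04777.
Darcy flux q = K · i = 0.8614 × 0.04777 = 0.04115 m/day.
Seepage velocity v = q / n_e = 0.04115 / 0.24 = 0.1715 m/day.
Travel time t = L / v = 328 / 0.1715 = 1913 days = 5.237 years.

5.24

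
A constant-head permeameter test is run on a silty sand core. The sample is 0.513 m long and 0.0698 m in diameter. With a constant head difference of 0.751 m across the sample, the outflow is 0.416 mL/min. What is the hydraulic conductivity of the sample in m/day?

Cross-sectional area A = π·(d/2)² = π × (0.0698/2)² = 0.003826 m².
Convert discharge: 0.416 mL/min = 6.933e-09 m³/s.
Darcy's law rearranged: K = Q·L / (A·Δh) = 6.933e-09 × 0.513 / (0.003826 × 0.751) = 1.238e-06 m/s = 0.1069 m/day.

0.107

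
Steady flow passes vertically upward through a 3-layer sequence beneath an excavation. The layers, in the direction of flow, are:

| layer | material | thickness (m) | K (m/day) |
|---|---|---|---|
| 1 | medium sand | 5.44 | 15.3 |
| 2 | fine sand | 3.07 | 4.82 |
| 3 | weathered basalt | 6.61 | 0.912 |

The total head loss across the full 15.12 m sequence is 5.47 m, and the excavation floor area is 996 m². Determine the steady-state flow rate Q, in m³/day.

661

Flow is perpendicular to layering, so the layers act in series and the equivalent K is the thickness-weighted harmonic mean.
Total thickness L = 5.44 + 3.07 + 6.61 = 15.12 m.
Σ(b_i/K_i) = 5.44/15.3 + 3.07/4.82 + 6.61/0.912 = 8.240 d.
K_eq = L / Σ(b_i/K_i) = 15.12 / 8.240 = 1.835 m/day.
Q = K_eq · A · (Δh/L) = 1.835 × 996 × (5.47/15.12) = 661.2 m³/day.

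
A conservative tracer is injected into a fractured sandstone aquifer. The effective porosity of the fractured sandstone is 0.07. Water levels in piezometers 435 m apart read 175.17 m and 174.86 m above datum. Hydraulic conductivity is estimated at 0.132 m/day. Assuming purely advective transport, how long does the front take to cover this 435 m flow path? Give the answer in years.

886

Hydraulic gradient i = (175.17 − 174.86) / 435 = 0.31 / 435 = 0.0007126.
Darcy flux q = K · i = 0.1320 × 0.0007126 = 9.407e-05 m/day.
Seepage velocity v = q / n_e = 9.407e-05 / 0.07 = 0.001344 m/day.
Travel time t = L / v = 435 / 0.001344 = 3.237e+05 days = 886.2 years.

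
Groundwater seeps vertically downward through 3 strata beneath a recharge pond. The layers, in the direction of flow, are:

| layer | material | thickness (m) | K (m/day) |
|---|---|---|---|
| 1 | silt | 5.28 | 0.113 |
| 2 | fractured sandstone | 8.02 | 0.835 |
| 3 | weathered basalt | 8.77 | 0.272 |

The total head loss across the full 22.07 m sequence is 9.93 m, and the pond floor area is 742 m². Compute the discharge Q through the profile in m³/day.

83.2

Flow is perpendicular to layering, so the layers act in series and the equivalent K is the thickness-weighted harmonic mean.
Total thickness L = 5.28 + 8.02 + 8.77 = 22.07 m.
Σ(b_i/K_i) = 5.28/0.113 + 8.02/0.835 + 8.77/0.272 = 88.57 d.
K_eq = L / Σ(b_i/K_i) = 22.07 / 88.57 = 0.2492 m/day.
Q = K_eq · A · (Δh/L) = 0.2492 × 742 × (9.93/22.07) = 83.19 m³/day.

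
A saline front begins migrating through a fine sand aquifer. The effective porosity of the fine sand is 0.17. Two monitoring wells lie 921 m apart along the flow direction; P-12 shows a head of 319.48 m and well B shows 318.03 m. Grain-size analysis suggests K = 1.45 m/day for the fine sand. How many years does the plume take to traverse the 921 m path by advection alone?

Hydraulic gradient i = (319.48 − 318.03) / 921 = 1.45 / 921 = 0.001574.
Darcy flux q = K · i = 1.450 × 0.001574 = 0.002283 m/day.
Seepage velocity v = q / n_e = 0.002283 / 0.17 = 0.01343 m/day.
Travel time t = L / v = 921 / 0.01343 = 68585 days = 187.8 years.

188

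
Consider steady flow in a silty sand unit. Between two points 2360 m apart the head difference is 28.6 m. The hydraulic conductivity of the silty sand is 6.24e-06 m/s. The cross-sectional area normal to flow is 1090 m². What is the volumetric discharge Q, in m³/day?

7.12

Convert K: 6.24e-06 m/s × 86400 = 0.5391 m/day.
Hydraulic gradient i = Δh / L = 28.6 / 2360 = 0.01212.
Darcy's law: Q = K · A · i = 0.5391 × 1090 × 0.01212 = 7.122 m³/day.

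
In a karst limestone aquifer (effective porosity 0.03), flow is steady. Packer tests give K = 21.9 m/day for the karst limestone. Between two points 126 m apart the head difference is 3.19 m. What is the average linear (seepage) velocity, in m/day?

Hydraulic gradient i = Δh / L = 3.19 / 126 = 0.02532.
Darcy flux q = K · i = 21.90 × 0.02532 = 0.5545 m/day.
Seepage velocity v = q / n_e = 0.5545 / 0.03 = 18.48 m/day.

18.5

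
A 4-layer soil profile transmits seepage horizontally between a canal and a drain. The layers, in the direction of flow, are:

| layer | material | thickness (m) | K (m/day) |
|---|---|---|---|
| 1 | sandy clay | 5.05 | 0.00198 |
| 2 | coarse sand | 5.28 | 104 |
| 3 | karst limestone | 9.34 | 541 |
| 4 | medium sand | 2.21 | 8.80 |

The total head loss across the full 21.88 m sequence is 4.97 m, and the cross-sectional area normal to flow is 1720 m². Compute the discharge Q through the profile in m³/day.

3.35

Flow is perpendicular to layering, so the layers act in series and the equivalent K is the thickness-weighted harmonic mean.
Total thickness L = 5.05 + 5.28 + 9.34 + 2.21 = 21.88 m.
Σ(b_i/K_i) = 5.05/0.00198 + 5.28/104 + 9.34/541 + 2.21/8.80 = 2551 d.
K_eq = L / Σ(b_i/K_i) = 21.88 / 2551 = 0.008578 m/day.
Q = K_eq · A · (Δh/L) = 0.008578 × 1720 × (4.97/21.88) = 3.351 m³/day.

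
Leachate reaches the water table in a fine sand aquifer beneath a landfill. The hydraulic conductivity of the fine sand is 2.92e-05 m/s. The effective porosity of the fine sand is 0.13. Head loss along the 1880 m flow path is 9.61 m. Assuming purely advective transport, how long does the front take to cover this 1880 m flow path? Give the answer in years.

Convert K: 2.92e-05 m/s × 86400 = 2.523 m/day.
Hydraulic gradient i = Δh / L = 9.61 / 1880 = 0.005112.
Darcy flux q = K · i = 2.523 × 0.005112 = 0.01290 m/day.
Seepage velocity v = q / n_e = 0.01290 / 0.13 = 0.09920 m/day.
Travel time t = L / v = 1880 / 0.09920 = 18951 days = 51.89 years.

51.9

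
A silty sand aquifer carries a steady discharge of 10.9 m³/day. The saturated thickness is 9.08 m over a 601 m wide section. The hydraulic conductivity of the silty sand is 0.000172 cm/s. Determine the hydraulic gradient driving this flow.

0.0134

Convert K: 0.000172 cm/s × 864 = 0.1486 m/day.
Cross-sectional area A = 601 × 9.08 = 5457 m².
From Q = K·A·i, i = Q / (K·A) = 10.9 / (0.1486 × 5457) = 0.01344.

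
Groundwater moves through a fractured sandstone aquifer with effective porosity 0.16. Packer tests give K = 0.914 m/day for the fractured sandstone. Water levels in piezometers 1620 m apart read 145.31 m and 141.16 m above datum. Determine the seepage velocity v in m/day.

Hydraulic gradient i = (145.31 − 141.16) / 1620 = 4.15 / 1620 = 0.002562.
Darcy flux q = K · i = 0.9140 × 0.002562 = 0.002341 m/day.
Seepage velocity v = q / n_e = 0.002341 / 0.16 = 0.01463 m/day.

0.0146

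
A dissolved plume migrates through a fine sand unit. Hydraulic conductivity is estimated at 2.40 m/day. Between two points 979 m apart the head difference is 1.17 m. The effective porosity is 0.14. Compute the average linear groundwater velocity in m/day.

Hydraulic gradient i = Δh / L = 1.17 / 979 = 0.001195.
Darcy flux q = K · i = 2.400 × 0.001195 = 0.002868 m/day.
Seepage velocity v = q / n_e = 0.002868 / 0.14 = 0.02049 m/day.

0.0205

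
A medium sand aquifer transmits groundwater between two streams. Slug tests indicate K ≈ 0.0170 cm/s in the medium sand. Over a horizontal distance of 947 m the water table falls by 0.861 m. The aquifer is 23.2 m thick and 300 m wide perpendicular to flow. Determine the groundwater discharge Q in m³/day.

92.9

Convert K: 0.0170 cm/s × 864 = 14.69 m/day.
Cross-sectional area A = 300 × 23.2 = 6960 m².
Hydraulic gradient i = Δh / L = 0.861 / 947 = 0.0009092.
Darcy's law: Q = K · A · i = 14.69 × 6960 × 0.0009092 = 92.94 m³/day.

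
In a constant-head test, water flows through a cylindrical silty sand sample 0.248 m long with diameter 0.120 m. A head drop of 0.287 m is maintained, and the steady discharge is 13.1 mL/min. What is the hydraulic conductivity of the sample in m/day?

Cross-sectional area A = π·(d/2)² = π × (0.120/2)² = 0.01131 m².
Convert discharge: 13.1 mL/min = 2.183e-07 m³/s.
Darcy's law rearranged: K = Q·L / (A·Δh) = 2.183e-07 × 0.248 / (0.01131 × 0.287) = 1.668e-05 m/s = 1.441 m/day.

1.44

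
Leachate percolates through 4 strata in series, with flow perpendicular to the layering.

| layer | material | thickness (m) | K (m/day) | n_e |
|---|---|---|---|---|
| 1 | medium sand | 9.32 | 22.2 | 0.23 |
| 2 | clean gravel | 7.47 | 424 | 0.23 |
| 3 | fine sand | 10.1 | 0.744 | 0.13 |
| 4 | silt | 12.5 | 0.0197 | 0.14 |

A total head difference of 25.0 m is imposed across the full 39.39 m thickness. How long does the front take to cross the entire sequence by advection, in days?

180

With flow normal to the layers, continuity requires the same specific discharge q through every layer.
Σ(b_i/K_i) = 9.32/22.2 + 7.47/424 + 10.1/0.744 + 12.5/0.0197 = 648.5 d.
q = Δh / Σ(b_i/K_i) = 25.0 / 648.5 = 0.03855 m/day.
In each layer the seepage velocity is v_i = q/n_i, so the layer transit time is t_i = b_i·n_i / q:
  layer 1 (medium sand): t_1 = 9.32 × 0.23 / 0.03855 = 55.61 d
  layer 2 (clean gravel): t_2 = 7.47 × 0.23 / 0.03855 = 44.57 d
  layer 3 (fine sand): t_3 = 10.1 × 0.13 / 0.03855 = 34.06 d
  layer 4 (silt): t_4 = 12.5 × 0.14 / 0.03855 = 45.40 d
Total t = Σ t_i = 179.6 days.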